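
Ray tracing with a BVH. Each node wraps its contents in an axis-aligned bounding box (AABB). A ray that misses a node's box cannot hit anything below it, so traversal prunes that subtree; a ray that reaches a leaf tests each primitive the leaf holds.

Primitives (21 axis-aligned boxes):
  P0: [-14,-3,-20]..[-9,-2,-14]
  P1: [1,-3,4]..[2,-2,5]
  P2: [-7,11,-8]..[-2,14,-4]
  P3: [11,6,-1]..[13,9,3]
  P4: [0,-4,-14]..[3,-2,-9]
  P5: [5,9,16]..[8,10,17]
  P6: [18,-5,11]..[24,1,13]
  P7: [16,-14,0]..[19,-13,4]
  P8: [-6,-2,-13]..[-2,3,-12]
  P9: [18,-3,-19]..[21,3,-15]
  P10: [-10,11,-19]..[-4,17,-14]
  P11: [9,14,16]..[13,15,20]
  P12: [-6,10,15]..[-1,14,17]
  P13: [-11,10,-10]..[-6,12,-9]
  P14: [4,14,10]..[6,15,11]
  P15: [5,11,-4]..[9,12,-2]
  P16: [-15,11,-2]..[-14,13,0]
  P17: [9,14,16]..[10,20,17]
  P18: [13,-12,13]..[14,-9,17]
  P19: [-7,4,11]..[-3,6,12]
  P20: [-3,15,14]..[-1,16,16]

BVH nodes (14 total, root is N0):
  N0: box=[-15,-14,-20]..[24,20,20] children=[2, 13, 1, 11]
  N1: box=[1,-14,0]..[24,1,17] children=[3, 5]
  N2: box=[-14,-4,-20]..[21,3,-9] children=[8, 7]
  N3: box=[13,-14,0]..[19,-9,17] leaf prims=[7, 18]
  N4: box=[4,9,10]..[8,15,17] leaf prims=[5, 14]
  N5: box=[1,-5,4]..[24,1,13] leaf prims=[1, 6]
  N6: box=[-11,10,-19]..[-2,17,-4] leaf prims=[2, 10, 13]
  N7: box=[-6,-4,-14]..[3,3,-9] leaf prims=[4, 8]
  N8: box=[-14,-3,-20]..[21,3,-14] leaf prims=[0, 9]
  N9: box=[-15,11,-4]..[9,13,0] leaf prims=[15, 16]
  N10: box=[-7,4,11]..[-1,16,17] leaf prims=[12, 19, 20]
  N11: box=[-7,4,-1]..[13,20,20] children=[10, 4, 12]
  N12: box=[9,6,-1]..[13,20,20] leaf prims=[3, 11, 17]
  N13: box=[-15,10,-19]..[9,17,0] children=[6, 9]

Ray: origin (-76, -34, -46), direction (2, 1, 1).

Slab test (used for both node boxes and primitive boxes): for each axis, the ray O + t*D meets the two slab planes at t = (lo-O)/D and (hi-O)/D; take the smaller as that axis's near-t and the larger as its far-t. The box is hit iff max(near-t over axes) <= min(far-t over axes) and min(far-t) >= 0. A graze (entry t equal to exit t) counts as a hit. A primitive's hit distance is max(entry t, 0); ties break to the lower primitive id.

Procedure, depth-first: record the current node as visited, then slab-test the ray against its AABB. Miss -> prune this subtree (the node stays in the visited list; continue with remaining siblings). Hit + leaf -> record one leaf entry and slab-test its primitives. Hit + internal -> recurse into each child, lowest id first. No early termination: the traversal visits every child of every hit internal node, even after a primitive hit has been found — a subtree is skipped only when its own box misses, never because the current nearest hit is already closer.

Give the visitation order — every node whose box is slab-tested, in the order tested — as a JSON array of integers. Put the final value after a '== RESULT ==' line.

Walk:
N0 x:[61/2,50] y:[20,54] z:[26,66] -> hit [61/2,50], descend [1, 2, 11, 13]
  N1 x:[77/2,50] y:[20,35] z:[46,63] -> miss, prune
  N2 x:[31,97/2] y:[30,37] z:[26,37] -> hit [31,37], descend [7, 8]
    N7 x:[35,79/2] y:[30,37] z:[32,37] -> hit [35,37] leaf, test {P4(miss), P8(miss)}
    N8 x:[31,97/2] y:[31,37] z:[26,32] -> hit [31,32] leaf, test {P0@t=31, P9(miss)}
  N11 x:[69/2,89/2] y:[38,54] z:[45,66] -> miss, prune
  N13 x:[61/2,85/2] y:[44,51] z:[27,46] -> miss, prune

order=[0, 1, 2, 7, 8, 11, 13]  |boxes|=7  |leaves|=2  hit=P0

== RESULT ==
[0, 1, 2, 7, 8, 11, 13]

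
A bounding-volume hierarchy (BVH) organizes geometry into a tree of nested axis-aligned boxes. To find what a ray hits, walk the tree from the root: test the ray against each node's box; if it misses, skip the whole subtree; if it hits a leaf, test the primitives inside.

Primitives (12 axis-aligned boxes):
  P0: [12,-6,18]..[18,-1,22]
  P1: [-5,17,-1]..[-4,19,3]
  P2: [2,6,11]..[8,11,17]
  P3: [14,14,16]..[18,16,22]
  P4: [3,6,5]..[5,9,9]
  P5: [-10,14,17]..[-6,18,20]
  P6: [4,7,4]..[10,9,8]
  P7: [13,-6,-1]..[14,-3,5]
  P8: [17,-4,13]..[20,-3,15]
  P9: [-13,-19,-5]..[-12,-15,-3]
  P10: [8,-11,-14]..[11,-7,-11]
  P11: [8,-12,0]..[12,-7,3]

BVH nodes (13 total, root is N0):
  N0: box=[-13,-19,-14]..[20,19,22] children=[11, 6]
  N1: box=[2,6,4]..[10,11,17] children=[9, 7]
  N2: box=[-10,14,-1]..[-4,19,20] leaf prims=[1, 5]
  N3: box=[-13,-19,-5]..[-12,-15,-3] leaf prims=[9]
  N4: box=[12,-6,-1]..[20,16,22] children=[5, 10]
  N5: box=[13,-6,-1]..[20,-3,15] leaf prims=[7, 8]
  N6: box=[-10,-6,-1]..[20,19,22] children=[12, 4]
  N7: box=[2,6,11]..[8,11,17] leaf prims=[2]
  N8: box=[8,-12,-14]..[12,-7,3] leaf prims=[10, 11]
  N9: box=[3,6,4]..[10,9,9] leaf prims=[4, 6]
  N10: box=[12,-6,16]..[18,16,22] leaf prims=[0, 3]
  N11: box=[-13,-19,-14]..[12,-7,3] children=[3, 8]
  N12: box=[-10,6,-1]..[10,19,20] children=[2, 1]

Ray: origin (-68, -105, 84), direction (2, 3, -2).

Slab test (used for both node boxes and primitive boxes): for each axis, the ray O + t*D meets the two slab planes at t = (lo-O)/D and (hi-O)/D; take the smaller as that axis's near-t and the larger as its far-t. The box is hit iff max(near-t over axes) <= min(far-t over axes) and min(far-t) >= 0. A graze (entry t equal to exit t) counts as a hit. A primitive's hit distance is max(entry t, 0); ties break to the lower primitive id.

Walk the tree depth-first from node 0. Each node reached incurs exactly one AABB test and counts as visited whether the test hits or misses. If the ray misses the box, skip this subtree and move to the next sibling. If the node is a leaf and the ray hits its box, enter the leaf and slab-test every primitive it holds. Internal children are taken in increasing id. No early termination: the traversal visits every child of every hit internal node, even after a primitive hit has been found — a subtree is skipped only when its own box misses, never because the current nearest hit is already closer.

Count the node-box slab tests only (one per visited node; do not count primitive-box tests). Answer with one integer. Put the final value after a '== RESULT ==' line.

Traverse from the root:
N0 x:[55/2,44] y:[86/3,124/3] z:[31,49] -> hit [31,124/3], descend [6, 11]
  N6 x:[29,44] y:[33,124/3] z:[31,85/2] -> hit [33,124/3], descend [4, 12]
    N4 x:[40,44] y:[33,121/3] z:[31,85/2] -> hit [40,121/3], descend [5, 10]
      N5 x:[81/2,44] y:[33,34] z:[69/2,85/2] -> miss, prune
      N10 x:[40,43] y:[33,121/3] z:[31,34] -> miss, prune
    N12 x:[29,39] y:[37,124/3] z:[32,85/2] -> hit [37,39], descend [1, 2]
      N1 x:[35,39] y:[37,116/3] z:[67/2,40] -> hit [37,116/3], descend [7, 9]
        N7 x:[35,38] y:[37,116/3] z:[67/2,73/2] -> miss, prune
        N9 x:[71/2,39] y:[37,38] z:[75/2,40] -> hit [75/2,38] leaf, test {P4(miss), P6@t=38}
      N2 x:[29,32] y:[119/3,124/3] z:[32,85/2] -> miss, prune
  N11 x:[55/2,40] y:[86/3,98/3] z:[81/2,49] -> miss, prune

Visited [0, 6, 4, 5, 10, 12, 1, 7, 9, 2, 11]. Tests: 11 box, 1 leaf. Nearest: P6.

== RESULT ==
11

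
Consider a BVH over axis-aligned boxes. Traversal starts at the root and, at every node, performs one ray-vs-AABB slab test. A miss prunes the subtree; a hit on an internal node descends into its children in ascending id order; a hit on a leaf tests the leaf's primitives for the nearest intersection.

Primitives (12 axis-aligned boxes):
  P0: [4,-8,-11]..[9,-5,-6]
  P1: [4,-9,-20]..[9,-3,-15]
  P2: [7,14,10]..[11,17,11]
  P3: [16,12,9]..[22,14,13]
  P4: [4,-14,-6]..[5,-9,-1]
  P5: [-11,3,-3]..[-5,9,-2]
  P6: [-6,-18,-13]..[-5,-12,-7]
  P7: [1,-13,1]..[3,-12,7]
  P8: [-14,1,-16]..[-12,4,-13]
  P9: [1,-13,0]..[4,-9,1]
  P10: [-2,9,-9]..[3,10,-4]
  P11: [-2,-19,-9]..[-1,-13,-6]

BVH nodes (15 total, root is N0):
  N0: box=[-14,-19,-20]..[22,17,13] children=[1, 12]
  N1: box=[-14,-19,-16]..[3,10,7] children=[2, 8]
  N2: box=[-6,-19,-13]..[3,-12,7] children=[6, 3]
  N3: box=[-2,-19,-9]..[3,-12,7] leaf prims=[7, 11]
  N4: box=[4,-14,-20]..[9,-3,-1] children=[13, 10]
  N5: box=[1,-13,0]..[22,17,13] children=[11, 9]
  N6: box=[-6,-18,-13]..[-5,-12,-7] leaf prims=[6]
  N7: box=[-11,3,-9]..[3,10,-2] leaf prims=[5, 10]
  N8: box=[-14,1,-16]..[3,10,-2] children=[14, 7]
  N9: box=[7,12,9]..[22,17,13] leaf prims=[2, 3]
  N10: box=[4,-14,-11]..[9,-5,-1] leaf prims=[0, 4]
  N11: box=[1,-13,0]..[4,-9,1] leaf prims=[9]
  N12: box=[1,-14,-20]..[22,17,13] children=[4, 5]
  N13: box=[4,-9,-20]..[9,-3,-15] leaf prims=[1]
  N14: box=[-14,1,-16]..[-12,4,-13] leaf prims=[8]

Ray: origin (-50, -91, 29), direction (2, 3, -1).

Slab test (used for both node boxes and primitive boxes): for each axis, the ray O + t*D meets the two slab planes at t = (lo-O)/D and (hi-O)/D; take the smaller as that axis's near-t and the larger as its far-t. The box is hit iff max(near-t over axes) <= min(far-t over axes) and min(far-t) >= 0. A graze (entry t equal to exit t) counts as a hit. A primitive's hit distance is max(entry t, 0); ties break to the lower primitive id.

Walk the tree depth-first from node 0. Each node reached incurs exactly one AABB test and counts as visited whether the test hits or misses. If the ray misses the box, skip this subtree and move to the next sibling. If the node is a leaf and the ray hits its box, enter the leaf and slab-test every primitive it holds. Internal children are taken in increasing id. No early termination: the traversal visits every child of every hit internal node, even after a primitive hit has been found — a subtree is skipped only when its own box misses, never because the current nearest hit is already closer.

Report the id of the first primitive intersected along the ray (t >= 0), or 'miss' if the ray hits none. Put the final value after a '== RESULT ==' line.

Walk:
N0 x:[18,36] y:[24,36] z:[16,49] -> hit [24,36], descend [1, 12]
  N1 x:[18,53/2] y:[24,101/3] z:[22,45] -> hit [24,53/2], descend [2, 8]
    N2 x:[22,53/2] y:[24,79/3] z:[22,42] -> hit [24,79/3], descend [3, 6]
      N3 x:[24,53/2] y:[24,79/3] z:[22,38] -> hit [24,79/3] leaf, test {P7@t=26, P11(miss)}
      N6 x:[22,45/2] y:[73/3,79/3] z:[36,42] -> miss, prune
    N8 x:[18,53/2] y:[92/3,101/3] z:[31,45] -> miss, prune
  N12 x:[51/2,36] y:[77/3,36] z:[16,49] -> hit [77/3,36], descend [4, 5]
    N4 x:[27,59/2] y:[77/3,88/3] z:[30,49] -> miss, prune
    N5 x:[51/2,36] y:[26,36] z:[16,29] -> hit [26,29], descend [9, 11]
      N9 x:[57/2,36] y:[103/3,36] z:[16,20] -> miss, prune
      N11 x:[51/2,27] y:[26,82/3] z:[28,29] -> miss, prune

Visited [0, 1, 2, 3, 6, 8, 12, 4, 5, 9, 11]. Tests: 11 box, 1 leaf. Nearest: P7.

== RESULT ==
7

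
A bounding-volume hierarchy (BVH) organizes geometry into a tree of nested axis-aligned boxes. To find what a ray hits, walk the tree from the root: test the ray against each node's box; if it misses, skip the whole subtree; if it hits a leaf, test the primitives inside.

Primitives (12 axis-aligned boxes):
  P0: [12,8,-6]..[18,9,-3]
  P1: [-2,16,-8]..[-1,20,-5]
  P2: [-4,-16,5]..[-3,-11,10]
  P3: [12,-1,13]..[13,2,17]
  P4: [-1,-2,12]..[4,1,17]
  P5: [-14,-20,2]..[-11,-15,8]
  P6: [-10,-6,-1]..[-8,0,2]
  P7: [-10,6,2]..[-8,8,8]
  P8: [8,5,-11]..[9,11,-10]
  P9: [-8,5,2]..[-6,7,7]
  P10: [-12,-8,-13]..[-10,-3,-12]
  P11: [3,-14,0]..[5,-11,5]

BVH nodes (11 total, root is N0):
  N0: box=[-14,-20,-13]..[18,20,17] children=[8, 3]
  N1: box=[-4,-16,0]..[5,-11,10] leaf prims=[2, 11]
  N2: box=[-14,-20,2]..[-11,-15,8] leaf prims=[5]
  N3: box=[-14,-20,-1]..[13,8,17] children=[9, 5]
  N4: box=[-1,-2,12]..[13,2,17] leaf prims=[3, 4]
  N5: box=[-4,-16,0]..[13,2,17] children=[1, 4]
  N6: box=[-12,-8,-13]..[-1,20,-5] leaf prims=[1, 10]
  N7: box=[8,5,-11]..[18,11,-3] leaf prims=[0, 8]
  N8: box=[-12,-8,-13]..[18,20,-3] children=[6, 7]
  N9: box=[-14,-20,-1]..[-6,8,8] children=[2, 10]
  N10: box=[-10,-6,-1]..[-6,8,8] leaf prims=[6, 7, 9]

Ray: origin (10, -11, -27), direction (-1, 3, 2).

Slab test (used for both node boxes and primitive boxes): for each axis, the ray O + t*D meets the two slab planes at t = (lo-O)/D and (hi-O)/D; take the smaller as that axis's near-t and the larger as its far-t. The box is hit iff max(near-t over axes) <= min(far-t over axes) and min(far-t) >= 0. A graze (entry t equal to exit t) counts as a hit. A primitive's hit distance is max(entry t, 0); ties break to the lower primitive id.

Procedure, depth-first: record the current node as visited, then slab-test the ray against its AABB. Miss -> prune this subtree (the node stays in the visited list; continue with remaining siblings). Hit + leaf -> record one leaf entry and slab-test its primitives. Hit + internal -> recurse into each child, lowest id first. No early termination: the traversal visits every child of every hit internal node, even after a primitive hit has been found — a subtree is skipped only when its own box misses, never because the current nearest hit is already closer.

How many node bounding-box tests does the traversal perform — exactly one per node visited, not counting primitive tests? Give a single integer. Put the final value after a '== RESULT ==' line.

Walk:
N0 x:[-8,24] y:[-3,31/3] z:[7,22] -> hit [7,31/3], descend [3, 8]
  N3 x:[-3,24] y:[-3,19/3] z:[13,22] -> miss, prune
  N8 x:[-8,22] y:[1,31/3] z:[7,12] -> hit [7,31/3], descend [6, 7]
    N6 x:[11,22] y:[1,31/3] z:[7,11] -> miss, prune
    N7 x:[-8,2] y:[16/3,22/3] z:[8,12] -> miss, prune

5 AABB tests over nodes [0, 3, 8, 6, 7]; 0 leaves entered; closest miss.

== RESULT ==
5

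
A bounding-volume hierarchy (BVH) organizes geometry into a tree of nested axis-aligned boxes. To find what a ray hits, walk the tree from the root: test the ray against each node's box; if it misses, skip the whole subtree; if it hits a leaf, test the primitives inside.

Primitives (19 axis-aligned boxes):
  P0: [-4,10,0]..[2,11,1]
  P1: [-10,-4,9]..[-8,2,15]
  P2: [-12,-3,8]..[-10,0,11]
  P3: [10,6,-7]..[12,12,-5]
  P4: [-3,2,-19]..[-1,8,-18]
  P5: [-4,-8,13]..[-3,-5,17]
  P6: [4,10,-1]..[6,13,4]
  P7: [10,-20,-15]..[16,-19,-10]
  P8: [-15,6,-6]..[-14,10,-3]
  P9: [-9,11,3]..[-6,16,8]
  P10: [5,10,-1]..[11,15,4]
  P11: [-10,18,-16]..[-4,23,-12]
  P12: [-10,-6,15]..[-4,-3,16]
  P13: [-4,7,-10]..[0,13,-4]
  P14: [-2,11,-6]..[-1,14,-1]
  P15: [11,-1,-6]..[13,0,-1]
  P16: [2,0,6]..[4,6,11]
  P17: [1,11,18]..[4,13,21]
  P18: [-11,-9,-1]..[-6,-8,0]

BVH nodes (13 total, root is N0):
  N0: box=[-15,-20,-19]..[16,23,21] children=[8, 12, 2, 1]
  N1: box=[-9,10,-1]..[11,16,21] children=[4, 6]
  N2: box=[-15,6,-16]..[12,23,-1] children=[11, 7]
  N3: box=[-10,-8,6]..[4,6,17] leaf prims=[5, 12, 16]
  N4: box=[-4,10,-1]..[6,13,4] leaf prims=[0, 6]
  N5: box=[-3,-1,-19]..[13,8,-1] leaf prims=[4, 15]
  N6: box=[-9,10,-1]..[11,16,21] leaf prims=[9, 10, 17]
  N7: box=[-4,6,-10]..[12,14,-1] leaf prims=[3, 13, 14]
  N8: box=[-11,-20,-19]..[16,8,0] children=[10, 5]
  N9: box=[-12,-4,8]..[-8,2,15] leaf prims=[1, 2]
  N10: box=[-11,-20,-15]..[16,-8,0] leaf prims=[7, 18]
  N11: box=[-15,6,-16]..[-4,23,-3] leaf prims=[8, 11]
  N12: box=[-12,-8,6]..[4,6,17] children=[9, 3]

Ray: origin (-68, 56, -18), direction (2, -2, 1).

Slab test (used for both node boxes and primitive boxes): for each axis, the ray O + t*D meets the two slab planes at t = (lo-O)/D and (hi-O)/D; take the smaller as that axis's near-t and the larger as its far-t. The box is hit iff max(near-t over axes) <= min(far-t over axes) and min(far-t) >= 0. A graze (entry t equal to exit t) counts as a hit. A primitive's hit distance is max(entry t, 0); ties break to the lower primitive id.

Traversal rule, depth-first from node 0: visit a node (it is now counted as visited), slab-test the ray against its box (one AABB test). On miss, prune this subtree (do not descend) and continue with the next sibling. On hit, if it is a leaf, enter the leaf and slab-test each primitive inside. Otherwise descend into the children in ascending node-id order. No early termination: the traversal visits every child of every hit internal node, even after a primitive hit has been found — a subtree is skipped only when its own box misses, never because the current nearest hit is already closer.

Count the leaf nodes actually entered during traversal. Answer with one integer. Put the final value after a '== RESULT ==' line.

Walk:
N0 x:[53/2,42] y:[33/2,38] z:[-1,39] -> hit [53/2,38], descend [1, 2, 8, 12]
  N1 x:[59/2,79/2] y:[20,23] z:[17,39] -> miss, prune
  N2 x:[53/2,40] y:[33/2,25] z:[2,17] -> miss, prune
  N8 x:[57/2,42] y:[24,38] z:[-1,18] -> miss, prune
  N12 x:[28,36] y:[25,32] z:[24,35] -> hit [28,32], descend [3, 9]
    N3 x:[29,36] y:[25,32] z:[24,35] -> hit [29,32] leaf, test {P5@t=32, P12(miss), P16(miss)}
    N9 x:[28,30] y:[27,30] z:[26,33] -> hit [28,30] leaf, test {P1@t=29, P2@t=28}

7 AABB tests over nodes [0, 1, 2, 8, 12, 3, 9]; 2 leaves entered; closest P2.

== RESULT ==
2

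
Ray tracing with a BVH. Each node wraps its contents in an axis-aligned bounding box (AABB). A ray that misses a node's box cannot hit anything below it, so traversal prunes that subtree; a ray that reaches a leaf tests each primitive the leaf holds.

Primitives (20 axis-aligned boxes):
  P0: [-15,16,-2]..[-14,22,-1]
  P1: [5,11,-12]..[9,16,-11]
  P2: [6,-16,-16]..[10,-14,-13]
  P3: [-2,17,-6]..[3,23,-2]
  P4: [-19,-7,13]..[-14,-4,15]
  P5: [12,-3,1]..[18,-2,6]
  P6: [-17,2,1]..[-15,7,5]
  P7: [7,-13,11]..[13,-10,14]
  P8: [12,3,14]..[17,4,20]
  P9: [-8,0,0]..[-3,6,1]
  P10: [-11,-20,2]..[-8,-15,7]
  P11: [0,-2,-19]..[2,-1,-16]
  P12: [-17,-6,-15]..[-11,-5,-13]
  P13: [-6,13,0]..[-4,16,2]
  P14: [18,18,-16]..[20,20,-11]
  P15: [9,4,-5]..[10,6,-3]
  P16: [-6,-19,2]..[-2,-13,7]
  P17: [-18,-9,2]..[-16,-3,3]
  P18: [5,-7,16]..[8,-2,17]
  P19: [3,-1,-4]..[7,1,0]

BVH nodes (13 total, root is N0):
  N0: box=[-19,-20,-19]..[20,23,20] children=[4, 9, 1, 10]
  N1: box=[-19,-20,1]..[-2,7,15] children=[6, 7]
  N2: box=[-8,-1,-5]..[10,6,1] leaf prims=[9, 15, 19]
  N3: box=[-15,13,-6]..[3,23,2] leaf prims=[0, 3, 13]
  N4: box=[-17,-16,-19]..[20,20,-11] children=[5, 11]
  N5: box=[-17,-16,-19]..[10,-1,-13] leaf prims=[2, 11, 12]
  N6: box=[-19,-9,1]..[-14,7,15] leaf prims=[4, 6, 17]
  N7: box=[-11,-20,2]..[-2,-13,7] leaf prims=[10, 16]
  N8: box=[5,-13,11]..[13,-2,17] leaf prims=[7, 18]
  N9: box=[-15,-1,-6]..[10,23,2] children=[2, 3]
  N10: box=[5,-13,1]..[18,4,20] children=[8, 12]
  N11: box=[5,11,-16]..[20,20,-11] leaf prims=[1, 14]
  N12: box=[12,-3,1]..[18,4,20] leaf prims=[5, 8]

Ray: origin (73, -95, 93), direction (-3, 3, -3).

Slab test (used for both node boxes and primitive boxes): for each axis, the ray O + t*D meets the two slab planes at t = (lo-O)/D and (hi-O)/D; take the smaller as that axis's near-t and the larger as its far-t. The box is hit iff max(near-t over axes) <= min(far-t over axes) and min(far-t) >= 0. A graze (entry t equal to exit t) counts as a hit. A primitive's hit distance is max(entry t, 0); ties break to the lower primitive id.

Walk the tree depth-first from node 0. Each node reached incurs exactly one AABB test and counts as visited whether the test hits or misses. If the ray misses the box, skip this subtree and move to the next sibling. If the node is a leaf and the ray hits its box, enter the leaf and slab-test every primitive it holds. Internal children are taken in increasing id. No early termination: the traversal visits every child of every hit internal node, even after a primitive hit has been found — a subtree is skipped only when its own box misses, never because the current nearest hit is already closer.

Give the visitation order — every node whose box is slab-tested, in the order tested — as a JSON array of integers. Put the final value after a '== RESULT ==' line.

Traverse from the root:
N0 x:[53/3,92/3] y:[25,118/3] z:[73/3,112/3] -> hit [25,92/3], descend [1, 4, 9, 10]
  N1 x:[25,92/3] y:[25,34] z:[26,92/3] -> hit [26,92/3], descend [6, 7]
    N6 x:[29,92/3] y:[86/3,34] z:[26,92/3] -> hit [29,92/3] leaf, test {P4(miss), P6(miss), P17@t=30}
    N7 x:[25,28] y:[25,82/3] z:[86/3,91/3] -> miss, prune
  N4 x:[53/3,30] y:[79/3,115/3] z:[104/3,112/3] -> miss, prune
  N9 x:[21,88/3] y:[94/3,118/3] z:[91/3,33] -> miss, prune
  N10 x:[55/3,68/3] y:[82/3,33] z:[73/3,92/3] -> miss, prune

7 AABB tests over nodes [0, 1, 6, 7, 4, 9, 10]; 1 leaf entered; closest P17.

== RESULT ==
[0, 1, 6, 7, 4, 9, 10]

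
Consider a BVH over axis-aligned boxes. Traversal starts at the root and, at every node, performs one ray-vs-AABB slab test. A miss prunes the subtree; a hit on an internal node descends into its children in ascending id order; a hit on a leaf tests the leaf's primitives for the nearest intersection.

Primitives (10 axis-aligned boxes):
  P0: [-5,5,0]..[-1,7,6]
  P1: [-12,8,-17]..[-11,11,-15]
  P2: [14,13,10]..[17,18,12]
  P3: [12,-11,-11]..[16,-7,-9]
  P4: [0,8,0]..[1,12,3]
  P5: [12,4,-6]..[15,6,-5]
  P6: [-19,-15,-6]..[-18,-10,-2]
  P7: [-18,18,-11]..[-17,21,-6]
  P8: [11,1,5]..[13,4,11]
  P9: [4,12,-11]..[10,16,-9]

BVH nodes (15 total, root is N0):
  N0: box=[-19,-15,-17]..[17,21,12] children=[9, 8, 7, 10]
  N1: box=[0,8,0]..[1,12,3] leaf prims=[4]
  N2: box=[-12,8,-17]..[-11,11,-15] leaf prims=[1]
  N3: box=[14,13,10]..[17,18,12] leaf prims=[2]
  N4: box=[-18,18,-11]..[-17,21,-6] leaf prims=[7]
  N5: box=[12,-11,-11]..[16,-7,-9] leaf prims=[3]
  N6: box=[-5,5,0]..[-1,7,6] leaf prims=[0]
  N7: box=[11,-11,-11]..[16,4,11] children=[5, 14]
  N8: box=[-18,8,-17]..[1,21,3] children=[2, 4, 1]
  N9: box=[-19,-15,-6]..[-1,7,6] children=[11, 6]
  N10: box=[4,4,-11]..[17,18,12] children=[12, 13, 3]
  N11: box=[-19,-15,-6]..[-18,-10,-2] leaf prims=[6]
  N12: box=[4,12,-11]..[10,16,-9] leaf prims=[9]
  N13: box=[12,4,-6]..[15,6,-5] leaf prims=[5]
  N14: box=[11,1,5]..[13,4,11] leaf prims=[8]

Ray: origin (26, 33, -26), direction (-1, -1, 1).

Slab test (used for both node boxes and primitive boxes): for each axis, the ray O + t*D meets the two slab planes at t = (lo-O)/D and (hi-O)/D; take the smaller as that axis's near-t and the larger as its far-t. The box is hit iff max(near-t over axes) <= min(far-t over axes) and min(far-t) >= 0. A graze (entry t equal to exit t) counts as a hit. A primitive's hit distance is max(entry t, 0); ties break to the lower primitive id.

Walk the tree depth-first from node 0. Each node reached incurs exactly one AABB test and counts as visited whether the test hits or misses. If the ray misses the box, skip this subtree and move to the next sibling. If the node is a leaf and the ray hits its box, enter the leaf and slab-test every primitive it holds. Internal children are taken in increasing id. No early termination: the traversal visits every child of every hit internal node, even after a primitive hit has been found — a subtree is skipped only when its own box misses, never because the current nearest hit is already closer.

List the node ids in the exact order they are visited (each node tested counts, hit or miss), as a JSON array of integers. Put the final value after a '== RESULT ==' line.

Traverse from the root:
N0 x:[9,45] y:[12,48] z:[9,38] -> hit [12,38], descend [7, 8, 9, 10]
  N7 x:[10,15] y:[29,44] z:[15,37] -> miss, prune
  N8 x:[25,44] y:[12,25] z:[9,29] -> hit [25,25], descend [1, 2, 4]
    N1 x:[25,26] y:[21,25] z:[26,29] -> miss, prune
    N2 x:[37,38] y:[22,25] z:[9,11] -> miss, prune
    N4 x:[43,44] y:[12,15] z:[15,20] -> miss, prune
  N9 x:[27,45] y:[26,48] z:[20,32] -> hit [27,32], descend [6, 11]
    N6 x:[27,31] y:[26,28] z:[26,32] -> hit [27,28] leaf, test {P0@t=27}
    N11 x:[44,45] y:[43,48] z:[20,24] -> miss, prune
  N10 x:[9,22] y:[15,29] z:[15,38] -> hit [15,22], descend [3, 12, 13]
    N3 x:[9,12] y:[15,20] z:[36,38] -> miss, prune
    N12 x:[16,22] y:[17,21] z:[15,17] -> hit [17,17] leaf, test {P9@t=17}
    N13 x:[11,14] y:[27,29] z:[20,21] -> miss, prune

Summary -> nodes [0, 7, 8, 1, 2, 4, 9, 6, 11, 10, 3, 12, 13]; box-tests=13; leaf-entries=2; first=P9

== RESULT ==
[0, 7, 8, 1, 2, 4, 9, 6, 11, 10, 3, 12, 13]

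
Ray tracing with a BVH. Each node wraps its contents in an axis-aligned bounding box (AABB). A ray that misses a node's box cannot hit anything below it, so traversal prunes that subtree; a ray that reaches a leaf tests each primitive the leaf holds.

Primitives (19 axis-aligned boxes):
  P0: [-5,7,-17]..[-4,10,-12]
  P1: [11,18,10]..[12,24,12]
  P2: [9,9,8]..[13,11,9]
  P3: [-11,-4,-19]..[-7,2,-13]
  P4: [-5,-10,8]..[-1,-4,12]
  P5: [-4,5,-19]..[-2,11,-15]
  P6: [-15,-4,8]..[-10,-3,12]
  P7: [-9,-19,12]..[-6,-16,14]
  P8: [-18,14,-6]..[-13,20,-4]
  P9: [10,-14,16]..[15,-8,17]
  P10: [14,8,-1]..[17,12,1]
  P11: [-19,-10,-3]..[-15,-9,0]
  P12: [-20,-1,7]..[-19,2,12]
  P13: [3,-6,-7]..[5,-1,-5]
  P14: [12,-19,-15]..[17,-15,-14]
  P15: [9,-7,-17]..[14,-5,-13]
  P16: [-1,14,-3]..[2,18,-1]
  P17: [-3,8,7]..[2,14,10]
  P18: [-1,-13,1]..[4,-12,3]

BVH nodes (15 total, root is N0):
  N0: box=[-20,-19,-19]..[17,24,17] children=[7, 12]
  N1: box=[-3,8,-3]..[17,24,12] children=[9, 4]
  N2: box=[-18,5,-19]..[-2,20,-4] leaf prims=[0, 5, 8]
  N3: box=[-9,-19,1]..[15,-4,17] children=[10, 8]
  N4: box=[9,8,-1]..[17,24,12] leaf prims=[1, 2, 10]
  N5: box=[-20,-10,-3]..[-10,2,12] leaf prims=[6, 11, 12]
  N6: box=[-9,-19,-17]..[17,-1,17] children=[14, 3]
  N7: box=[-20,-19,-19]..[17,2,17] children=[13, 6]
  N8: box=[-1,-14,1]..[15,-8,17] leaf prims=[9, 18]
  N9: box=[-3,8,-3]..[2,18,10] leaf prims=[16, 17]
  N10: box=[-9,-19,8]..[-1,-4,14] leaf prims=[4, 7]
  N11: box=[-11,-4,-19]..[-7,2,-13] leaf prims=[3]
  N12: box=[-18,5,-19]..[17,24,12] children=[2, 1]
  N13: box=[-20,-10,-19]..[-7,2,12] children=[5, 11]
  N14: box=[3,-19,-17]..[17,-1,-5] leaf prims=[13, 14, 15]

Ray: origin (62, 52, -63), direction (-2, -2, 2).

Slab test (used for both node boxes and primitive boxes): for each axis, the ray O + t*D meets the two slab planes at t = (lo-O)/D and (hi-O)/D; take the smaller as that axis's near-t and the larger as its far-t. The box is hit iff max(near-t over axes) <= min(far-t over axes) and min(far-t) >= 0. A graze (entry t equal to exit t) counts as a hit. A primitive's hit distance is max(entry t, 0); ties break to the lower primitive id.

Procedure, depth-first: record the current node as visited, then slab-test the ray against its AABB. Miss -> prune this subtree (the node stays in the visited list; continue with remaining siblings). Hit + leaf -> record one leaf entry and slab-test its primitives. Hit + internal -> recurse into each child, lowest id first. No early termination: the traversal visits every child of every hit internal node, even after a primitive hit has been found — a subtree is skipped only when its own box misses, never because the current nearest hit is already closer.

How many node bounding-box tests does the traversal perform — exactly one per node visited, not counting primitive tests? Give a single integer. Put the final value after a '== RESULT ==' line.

Walk:
N0 x:[45/2,41] y:[14,71/2] z:[22,40] -> hit [45/2,71/2], descend [7, 12]
  N7 x:[45/2,41] y:[25,71/2] z:[22,40] -> hit [25,71/2], descend [6, 13]
    N6 x:[45/2,71/2] y:[53/2,71/2] z:[23,40] -> hit [53/2,71/2], descend [3, 14]
      N3 x:[47/2,71/2] y:[28,71/2] z:[32,40] -> hit [32,71/2], descend [8, 10]
        N8 x:[47/2,63/2] y:[30,33] z:[32,40] -> miss, prune
        N10 x:[63/2,71/2] y:[28,71/2] z:[71/2,77/2] -> hit [71/2,71/2] leaf, test {P4(miss), P7(miss)}
      N14 x:[45/2,59/2] y:[53/2,71/2] z:[23,29] -> hit [53/2,29] leaf, test {P13@t=57/2, P14(miss), P15(miss)}
    N13 x:[69/2,41] y:[25,31] z:[22,75/2] -> miss, prune
  N12 x:[45/2,40] y:[14,47/2] z:[22,75/2] -> hit [45/2,47/2], descend [1, 2]
    N1 x:[45/2,65/2] y:[14,22] z:[30,75/2] -> miss, prune
    N2 x:[32,40] y:[16,47/2] z:[22,59/2] -> miss, prune

Visited [0, 7, 6, 3, 8, 10, 14, 13, 12, 1, 2]. Tests: 11 box, 2 leaf. Nearest: P13.

== RESULT ==
11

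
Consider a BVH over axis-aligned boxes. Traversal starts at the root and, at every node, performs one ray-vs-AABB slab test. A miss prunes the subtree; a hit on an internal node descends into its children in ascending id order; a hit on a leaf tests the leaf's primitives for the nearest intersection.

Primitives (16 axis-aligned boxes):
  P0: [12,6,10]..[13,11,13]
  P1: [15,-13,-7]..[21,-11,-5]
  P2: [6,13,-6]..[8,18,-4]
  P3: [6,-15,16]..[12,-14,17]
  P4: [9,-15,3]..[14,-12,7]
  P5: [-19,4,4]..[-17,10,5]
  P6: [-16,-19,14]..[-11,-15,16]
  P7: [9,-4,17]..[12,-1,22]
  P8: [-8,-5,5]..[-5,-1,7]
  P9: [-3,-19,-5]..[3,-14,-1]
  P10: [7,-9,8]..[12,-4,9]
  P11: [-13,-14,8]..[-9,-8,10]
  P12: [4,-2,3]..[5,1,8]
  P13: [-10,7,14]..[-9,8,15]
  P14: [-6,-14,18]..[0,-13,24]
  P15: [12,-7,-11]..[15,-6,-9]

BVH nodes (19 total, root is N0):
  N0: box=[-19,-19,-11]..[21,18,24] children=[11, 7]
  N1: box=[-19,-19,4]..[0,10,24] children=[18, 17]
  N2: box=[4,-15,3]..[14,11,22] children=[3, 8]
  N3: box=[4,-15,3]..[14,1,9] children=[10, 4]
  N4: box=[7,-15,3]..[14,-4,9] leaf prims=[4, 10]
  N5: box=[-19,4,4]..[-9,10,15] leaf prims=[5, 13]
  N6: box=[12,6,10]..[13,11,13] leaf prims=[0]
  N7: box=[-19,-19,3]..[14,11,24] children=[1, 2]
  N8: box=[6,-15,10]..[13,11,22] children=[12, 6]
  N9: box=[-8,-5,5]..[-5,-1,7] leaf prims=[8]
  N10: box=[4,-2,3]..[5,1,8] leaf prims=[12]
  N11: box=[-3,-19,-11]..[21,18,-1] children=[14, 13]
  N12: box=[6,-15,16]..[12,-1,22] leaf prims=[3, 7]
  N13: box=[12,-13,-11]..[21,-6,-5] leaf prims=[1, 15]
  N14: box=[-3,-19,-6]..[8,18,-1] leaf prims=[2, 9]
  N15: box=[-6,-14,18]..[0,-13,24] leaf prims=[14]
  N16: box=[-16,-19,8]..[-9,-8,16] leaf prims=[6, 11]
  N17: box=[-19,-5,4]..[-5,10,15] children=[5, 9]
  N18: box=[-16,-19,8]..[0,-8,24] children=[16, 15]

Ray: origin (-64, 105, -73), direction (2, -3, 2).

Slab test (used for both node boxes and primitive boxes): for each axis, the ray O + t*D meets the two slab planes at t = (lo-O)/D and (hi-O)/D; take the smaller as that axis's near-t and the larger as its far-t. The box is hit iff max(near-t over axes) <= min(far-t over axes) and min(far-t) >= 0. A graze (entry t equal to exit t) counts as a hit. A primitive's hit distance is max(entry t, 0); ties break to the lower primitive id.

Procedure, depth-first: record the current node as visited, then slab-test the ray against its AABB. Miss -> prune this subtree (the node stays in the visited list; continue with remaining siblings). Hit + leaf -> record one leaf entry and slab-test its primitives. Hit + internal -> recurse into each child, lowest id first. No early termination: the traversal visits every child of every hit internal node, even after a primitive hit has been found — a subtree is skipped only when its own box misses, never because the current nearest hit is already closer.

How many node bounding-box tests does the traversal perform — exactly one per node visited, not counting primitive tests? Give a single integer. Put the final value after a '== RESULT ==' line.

Trace the traversal:
N0 x:[45/2,85/2] y:[29,124/3] z:[31,97/2] -> hit [31,124/3], descend [7, 11]
  N7 x:[45/2,39] y:[94/3,124/3] z:[38,97/2] -> hit [38,39], descend [1, 2]
    N1 x:[45/2,32] y:[95/3,124/3] z:[77/2,97/2] -> miss, prune
    N2 x:[34,39] y:[94/3,40] z:[38,95/2] -> hit [38,39], descend [3, 8]
      N3 x:[34,39] y:[104/3,40] z:[38,41] -> hit [38,39], descend [4, 10]
        N4 x:[71/2,39] y:[109/3,40] z:[38,41] -> hit [38,39] leaf, test {P4@t=39, P10(miss)}
        N10 x:[34,69/2] y:[104/3,107/3] z:[38,81/2] -> miss, prune
      N8 x:[35,77/2] y:[94/3,40] z:[83/2,95/2] -> miss, prune
  N11 x:[61/2,85/2] y:[29,124/3] z:[31,36] -> hit [31,36], descend [13, 14]
    N13 x:[38,85/2] y:[37,118/3] z:[31,34] -> miss, prune
    N14 x:[61/2,36] y:[29,124/3] z:[67/2,36] -> hit [67/2,36] leaf, test {P2(miss), P9(miss)}

Summary -> nodes [0, 7, 1, 2, 3, 4, 10, 8, 11, 13, 14]; box-tests=11; leaf-entries=2; first=P4

== RESULT ==
11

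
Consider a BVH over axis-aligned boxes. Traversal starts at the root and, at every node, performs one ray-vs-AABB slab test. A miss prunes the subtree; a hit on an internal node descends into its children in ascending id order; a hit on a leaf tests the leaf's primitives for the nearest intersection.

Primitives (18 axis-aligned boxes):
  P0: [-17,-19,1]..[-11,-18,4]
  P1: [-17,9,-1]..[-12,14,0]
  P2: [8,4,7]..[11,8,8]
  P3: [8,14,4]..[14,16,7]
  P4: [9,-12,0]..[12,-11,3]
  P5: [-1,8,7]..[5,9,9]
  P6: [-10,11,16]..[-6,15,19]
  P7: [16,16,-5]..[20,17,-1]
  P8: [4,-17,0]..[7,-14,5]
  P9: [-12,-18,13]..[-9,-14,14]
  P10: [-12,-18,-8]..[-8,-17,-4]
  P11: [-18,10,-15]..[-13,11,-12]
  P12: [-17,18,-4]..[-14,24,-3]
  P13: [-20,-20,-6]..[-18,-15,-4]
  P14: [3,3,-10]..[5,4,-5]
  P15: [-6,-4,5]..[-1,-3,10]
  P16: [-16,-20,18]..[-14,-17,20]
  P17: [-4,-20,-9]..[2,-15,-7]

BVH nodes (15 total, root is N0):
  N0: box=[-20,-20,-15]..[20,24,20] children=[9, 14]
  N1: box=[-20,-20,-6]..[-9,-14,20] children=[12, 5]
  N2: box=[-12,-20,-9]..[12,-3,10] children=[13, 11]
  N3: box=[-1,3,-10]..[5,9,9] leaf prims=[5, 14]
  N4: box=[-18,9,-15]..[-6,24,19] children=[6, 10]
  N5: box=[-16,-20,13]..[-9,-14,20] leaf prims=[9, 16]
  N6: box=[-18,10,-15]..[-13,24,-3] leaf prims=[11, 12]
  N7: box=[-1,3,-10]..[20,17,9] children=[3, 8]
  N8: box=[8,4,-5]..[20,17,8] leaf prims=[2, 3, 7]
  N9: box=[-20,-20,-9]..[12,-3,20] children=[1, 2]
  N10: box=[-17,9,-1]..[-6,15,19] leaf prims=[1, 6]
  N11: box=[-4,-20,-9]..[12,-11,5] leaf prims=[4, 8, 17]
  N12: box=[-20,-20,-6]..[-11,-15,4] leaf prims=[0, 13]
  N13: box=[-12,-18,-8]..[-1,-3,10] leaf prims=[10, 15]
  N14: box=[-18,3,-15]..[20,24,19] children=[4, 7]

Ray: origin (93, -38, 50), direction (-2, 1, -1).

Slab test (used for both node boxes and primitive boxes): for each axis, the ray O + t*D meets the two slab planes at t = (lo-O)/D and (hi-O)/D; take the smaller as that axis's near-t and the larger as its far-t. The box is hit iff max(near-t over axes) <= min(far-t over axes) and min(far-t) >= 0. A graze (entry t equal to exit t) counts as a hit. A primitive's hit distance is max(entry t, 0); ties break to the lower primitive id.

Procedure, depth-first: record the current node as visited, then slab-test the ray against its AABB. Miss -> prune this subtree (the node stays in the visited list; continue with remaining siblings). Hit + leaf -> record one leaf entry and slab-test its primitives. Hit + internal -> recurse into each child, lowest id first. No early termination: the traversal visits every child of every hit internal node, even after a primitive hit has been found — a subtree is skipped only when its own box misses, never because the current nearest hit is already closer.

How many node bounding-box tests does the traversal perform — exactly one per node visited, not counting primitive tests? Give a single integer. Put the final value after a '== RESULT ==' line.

Walk:
N0 x:[73/2,113/2] y:[18,62] z:[30,65] -> hit [73/2,113/2], descend [9, 14]
  N9 x:[81/2,113/2] y:[18,35] z:[30,59] -> miss, prune
  N14 x:[73/2,111/2] y:[41,62] z:[31,65] -> hit [41,111/2], descend [4, 7]
    N4 x:[99/2,111/2] y:[47,62] z:[31,65] -> hit [99/2,111/2], descend [6, 10]
      N6 x:[53,111/2] y:[48,62] z:[53,65] -> hit [53,111/2] leaf, test {P11(miss), P12(miss)}
      N10 x:[99/2,55] y:[47,53] z:[31,51] -> hit [99/2,51] leaf, test {P1(miss), P6(miss)}
    N7 x:[73/2,47] y:[41,55] z:[41,60] -> hit [41,47], descend [3, 8]
      N3 x:[44,47] y:[41,47] z:[41,60] -> hit [44,47] leaf, test {P5(miss), P14(miss)}
      N8 x:[73/2,85/2] y:[42,55] z:[42,55] -> hit [42,85/2] leaf, test {P2@t=42, P3(miss), P7(miss)}

9 AABB tests over nodes [0, 9, 14, 4, 6, 10, 7, 3, 8]; 4 leaves entered; closest P2.

== RESULT ==
9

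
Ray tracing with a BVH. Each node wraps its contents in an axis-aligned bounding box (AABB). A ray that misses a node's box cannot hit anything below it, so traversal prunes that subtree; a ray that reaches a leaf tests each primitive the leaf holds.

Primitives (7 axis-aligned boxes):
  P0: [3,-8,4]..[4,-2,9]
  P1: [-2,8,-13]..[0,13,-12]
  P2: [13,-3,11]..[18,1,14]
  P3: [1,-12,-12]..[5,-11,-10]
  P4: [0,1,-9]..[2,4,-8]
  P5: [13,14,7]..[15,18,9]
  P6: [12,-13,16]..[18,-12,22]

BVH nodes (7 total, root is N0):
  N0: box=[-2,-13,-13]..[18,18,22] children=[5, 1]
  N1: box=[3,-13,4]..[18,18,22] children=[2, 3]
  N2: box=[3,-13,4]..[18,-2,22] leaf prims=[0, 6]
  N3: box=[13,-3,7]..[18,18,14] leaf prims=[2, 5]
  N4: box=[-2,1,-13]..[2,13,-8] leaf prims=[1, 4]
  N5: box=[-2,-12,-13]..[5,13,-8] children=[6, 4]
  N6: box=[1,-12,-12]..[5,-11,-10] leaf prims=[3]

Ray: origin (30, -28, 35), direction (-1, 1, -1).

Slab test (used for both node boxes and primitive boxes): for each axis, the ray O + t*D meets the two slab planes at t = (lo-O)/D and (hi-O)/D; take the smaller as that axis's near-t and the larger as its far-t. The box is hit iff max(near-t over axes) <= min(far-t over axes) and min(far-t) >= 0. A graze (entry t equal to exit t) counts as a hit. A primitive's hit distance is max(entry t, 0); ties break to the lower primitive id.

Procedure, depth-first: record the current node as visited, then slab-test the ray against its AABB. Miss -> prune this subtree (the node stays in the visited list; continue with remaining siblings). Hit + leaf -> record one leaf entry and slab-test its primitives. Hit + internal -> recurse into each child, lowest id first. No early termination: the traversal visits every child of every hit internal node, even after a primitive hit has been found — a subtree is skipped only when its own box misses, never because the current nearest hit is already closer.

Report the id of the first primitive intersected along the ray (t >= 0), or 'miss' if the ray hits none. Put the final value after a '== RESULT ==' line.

Trace the traversal:
N0 x:[12,32] y:[15,46] z:[13,48] -> hit [15,32], descend [1, 5]
  N1 x:[12,27] y:[15,46] z:[13,31] -> hit [15,27], descend [2, 3]
    N2 x:[12,27] y:[15,26] z:[13,31] -> hit [15,26] leaf, test {P0@t=26, P6@t=15}
    N3 x:[12,17] y:[25,46] z:[21,28] -> miss, prune
  N5 x:[25,32] y:[16,41] z:[43,48] -> miss, prune

Visited [0, 1, 2, 3, 5]. Tests: 5 box, 1 leaf. Nearest: P6.

== RESULT ==
6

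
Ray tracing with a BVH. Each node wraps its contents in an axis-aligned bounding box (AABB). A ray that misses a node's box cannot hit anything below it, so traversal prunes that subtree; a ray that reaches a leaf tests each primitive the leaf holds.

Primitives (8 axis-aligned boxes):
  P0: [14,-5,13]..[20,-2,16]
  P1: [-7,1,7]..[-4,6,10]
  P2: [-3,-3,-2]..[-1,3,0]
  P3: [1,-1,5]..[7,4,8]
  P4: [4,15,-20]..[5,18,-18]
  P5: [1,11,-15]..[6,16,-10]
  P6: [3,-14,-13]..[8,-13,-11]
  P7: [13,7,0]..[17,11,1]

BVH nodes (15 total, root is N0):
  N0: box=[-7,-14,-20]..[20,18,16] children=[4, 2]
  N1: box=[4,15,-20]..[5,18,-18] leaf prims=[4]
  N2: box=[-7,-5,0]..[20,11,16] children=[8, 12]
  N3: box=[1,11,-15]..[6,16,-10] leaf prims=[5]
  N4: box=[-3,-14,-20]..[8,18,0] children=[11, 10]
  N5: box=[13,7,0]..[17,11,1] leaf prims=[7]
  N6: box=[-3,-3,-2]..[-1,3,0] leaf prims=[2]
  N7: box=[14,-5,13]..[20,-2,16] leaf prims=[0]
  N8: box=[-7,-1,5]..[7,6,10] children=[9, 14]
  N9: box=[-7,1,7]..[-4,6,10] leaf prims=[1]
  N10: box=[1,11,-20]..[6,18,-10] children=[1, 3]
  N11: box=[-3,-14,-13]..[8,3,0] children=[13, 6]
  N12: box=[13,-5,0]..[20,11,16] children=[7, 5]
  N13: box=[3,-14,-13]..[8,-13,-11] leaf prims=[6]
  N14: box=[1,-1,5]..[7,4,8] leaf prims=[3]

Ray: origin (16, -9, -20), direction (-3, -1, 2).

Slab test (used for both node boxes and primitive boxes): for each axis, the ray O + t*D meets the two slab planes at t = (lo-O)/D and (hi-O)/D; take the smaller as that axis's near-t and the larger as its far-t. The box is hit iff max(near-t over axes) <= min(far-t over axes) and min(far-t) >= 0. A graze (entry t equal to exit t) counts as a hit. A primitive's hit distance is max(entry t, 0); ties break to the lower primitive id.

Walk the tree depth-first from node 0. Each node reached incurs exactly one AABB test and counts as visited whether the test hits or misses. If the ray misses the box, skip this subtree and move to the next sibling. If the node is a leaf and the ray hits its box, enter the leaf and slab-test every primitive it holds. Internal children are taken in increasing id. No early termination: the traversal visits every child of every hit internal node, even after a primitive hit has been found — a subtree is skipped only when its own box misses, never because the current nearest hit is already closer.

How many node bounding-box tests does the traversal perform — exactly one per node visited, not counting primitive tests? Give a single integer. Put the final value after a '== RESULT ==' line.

Traverse from the root:
N0 x:[-4/3,23/3] y:[-27,5] z:[0,18] -> hit [0,5], descend [2, 4]
  N2 x:[-4/3,23/3] y:[-20,-4] z:[10,18] -> miss, prune
  N4 x:[8/3,19/3] y:[-27,5] z:[0,10] -> hit [8/3,5], descend [10, 11]
    N10 x:[10/3,5] y:[-27,-20] z:[0,5] -> miss, prune
    N11 x:[8/3,19/3] y:[-12,5] z:[7/2,10] -> hit [7/2,5], descend [6, 13]
      N6 x:[17/3,19/3] y:[-12,-6] z:[9,10] -> miss, prune
      N13 x:[8/3,13/3] y:[4,5] z:[7/2,9/2] -> hit [4,13/3] leaf, test {P6@t=4}

Summary -> nodes [0, 2, 4, 10, 11, 6, 13]; box-tests=7; leaf-entries=1; first=P6

== RESULT ==
7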